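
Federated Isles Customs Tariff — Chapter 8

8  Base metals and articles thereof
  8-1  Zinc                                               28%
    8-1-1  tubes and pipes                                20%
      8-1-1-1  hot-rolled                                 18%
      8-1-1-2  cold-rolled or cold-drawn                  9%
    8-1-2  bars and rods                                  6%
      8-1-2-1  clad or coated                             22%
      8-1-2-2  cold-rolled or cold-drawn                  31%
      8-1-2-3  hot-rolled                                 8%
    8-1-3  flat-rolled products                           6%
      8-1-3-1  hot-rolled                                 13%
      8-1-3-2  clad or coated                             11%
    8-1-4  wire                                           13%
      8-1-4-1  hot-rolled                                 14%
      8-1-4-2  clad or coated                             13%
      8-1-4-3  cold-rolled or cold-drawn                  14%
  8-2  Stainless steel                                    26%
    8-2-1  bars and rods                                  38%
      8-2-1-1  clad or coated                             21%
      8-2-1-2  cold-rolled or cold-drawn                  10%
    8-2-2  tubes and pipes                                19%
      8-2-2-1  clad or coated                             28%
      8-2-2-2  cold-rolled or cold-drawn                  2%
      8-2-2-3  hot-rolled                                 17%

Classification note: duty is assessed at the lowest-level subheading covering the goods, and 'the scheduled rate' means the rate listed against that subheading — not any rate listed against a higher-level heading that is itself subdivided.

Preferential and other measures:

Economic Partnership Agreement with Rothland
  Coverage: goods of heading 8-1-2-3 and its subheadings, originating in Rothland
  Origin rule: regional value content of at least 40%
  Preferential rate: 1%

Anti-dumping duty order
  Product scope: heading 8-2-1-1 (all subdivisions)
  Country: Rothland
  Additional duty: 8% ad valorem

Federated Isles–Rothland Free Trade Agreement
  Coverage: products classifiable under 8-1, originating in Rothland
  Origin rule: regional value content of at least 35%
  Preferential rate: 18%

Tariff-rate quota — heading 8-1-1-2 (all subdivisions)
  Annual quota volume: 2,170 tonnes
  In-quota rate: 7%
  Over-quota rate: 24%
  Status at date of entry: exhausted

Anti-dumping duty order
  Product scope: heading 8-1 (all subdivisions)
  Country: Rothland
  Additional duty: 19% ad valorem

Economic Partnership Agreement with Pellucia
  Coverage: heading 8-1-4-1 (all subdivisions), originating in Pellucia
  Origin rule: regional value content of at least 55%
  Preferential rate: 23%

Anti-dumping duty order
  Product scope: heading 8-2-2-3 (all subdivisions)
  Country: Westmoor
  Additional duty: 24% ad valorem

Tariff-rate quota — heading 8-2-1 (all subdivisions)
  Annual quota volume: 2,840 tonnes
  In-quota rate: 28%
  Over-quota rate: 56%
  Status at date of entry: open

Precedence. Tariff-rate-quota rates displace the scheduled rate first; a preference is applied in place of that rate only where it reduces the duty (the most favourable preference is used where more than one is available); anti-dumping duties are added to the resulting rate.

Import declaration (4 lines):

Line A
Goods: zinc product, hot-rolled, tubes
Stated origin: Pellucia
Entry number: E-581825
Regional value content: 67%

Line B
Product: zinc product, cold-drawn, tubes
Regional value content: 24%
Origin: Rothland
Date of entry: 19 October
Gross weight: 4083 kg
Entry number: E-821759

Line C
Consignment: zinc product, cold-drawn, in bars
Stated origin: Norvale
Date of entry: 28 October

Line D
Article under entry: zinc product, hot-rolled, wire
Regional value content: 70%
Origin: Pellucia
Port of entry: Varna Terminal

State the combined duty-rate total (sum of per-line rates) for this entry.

106%

Line A: zinc → 8-1; tubes → 8-1-1; hot-rolled → 8-1-1-1. Scheduled 18%. Pellucia agreement on 8-1-4-1: 8-1-1-1 not covered. → 18%.
Line B: zinc → 8-1; tubes → 8-1-1; cold-drawn → 8-1-1-2. Scheduled 9%. quota on 8-1-1-2 exhausted → over-quota 24%; Rothland agreement on 8-1-2-3: 8-1-1-2 not covered; Rothland agreement on 8-1: RVC < 35%; anti-dumping (Rothland, 8-1): +19%; total 24% + 19% = 43%. → 43%.
Line C: zinc → 8-1; in bars → 8-1-2; cold-drawn → 8-1-2-2. Scheduled 31%. No special measure applies. → 31%.
Line D: zinc → 8-1; wire → 8-1-4; hot-rolled → 8-1-4-1. Scheduled 14%. Pellucia agreement on 8-1-4-1: RVC ≥ 55% → 23% available; preference 23% not lower than 14% → no reduction. → 14%.
Sum: 18% + 43% + 31% + 14% = 106%.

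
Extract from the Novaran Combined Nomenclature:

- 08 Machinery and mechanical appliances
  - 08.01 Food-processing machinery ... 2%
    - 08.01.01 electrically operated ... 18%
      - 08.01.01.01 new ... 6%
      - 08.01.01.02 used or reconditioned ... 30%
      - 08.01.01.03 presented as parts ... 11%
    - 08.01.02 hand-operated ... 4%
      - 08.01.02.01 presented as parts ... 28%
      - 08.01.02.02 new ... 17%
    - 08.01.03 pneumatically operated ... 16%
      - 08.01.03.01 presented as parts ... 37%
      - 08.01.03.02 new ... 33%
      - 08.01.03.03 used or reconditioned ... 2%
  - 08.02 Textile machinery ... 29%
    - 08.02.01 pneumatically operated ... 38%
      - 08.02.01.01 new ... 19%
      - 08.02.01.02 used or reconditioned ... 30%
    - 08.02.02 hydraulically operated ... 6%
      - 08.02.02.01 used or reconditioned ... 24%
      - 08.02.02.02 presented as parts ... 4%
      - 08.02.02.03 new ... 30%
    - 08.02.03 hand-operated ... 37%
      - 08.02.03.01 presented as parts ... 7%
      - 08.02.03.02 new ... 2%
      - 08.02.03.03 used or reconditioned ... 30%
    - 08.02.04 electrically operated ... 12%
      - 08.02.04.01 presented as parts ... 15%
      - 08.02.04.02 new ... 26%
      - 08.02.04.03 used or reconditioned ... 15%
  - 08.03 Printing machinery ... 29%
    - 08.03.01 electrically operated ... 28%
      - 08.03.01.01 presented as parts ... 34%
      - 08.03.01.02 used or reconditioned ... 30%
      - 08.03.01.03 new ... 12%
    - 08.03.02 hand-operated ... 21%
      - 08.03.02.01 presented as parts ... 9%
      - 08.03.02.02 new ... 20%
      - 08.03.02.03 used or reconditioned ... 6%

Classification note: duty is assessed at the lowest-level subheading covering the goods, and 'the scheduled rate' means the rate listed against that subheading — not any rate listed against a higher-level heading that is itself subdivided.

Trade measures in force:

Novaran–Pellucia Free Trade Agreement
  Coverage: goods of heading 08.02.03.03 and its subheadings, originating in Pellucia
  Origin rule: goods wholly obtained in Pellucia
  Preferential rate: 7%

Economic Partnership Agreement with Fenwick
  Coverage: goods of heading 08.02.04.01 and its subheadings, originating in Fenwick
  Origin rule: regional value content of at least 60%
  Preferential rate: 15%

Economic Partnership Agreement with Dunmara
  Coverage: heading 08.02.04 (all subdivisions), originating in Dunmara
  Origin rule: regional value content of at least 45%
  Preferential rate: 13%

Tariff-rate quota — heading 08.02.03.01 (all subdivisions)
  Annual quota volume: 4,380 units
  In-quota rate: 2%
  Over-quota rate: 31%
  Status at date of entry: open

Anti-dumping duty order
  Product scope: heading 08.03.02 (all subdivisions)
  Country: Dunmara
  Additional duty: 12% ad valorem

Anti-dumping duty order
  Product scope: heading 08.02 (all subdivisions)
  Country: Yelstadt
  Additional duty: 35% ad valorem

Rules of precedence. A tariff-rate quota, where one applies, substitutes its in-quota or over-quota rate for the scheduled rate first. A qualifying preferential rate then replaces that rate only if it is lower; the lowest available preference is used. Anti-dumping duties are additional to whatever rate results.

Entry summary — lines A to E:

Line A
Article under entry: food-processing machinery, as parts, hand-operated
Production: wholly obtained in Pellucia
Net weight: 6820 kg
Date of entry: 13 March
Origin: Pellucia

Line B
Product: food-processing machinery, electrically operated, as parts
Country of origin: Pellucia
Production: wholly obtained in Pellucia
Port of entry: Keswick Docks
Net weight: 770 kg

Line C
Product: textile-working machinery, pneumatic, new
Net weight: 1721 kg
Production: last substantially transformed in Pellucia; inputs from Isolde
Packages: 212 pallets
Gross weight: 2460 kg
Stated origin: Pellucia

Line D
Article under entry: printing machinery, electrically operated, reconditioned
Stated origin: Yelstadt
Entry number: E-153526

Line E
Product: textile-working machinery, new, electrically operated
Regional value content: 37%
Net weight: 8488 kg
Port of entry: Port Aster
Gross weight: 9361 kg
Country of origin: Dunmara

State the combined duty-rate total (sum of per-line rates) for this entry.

114%

Line A: food-processing → 08.01; hand-operated → 08.01.02; as parts → 08.01.02.01. Scheduled 28%. Pellucia agreement on 08.02.03.03: 08.01.02.01 not covered. → 28%.
Line B: food-processing → 08.01; electrically operated → 08.01.01; as parts → 08.01.01.03. Scheduled 11%. Pellucia agreement on 08.02.03.03: 08.01.01.03 not covered. → 11%.
Line C: textile-working → 08.02; pneumatic → 08.02.01; new → 08.02.01.01. Scheduled 19%. Pellucia agreement on 08.02.03.03: 08.02.01.01 not covered. → 19%.
Line D: printing → 08.03; electrically operated → 08.03.01; reconditioned → 08.03.01.02. Scheduled 30%. No special measure applies. → 30%.
Line E: textile-working → 08.02; electrically operated → 08.02.04; new → 08.02.04.02. Scheduled 26%. Dunmara agreement on 08.02.04: RVC < 45%. → 26%.
Sum: 28% + 11% + 19% + 30% + 26% = 114%.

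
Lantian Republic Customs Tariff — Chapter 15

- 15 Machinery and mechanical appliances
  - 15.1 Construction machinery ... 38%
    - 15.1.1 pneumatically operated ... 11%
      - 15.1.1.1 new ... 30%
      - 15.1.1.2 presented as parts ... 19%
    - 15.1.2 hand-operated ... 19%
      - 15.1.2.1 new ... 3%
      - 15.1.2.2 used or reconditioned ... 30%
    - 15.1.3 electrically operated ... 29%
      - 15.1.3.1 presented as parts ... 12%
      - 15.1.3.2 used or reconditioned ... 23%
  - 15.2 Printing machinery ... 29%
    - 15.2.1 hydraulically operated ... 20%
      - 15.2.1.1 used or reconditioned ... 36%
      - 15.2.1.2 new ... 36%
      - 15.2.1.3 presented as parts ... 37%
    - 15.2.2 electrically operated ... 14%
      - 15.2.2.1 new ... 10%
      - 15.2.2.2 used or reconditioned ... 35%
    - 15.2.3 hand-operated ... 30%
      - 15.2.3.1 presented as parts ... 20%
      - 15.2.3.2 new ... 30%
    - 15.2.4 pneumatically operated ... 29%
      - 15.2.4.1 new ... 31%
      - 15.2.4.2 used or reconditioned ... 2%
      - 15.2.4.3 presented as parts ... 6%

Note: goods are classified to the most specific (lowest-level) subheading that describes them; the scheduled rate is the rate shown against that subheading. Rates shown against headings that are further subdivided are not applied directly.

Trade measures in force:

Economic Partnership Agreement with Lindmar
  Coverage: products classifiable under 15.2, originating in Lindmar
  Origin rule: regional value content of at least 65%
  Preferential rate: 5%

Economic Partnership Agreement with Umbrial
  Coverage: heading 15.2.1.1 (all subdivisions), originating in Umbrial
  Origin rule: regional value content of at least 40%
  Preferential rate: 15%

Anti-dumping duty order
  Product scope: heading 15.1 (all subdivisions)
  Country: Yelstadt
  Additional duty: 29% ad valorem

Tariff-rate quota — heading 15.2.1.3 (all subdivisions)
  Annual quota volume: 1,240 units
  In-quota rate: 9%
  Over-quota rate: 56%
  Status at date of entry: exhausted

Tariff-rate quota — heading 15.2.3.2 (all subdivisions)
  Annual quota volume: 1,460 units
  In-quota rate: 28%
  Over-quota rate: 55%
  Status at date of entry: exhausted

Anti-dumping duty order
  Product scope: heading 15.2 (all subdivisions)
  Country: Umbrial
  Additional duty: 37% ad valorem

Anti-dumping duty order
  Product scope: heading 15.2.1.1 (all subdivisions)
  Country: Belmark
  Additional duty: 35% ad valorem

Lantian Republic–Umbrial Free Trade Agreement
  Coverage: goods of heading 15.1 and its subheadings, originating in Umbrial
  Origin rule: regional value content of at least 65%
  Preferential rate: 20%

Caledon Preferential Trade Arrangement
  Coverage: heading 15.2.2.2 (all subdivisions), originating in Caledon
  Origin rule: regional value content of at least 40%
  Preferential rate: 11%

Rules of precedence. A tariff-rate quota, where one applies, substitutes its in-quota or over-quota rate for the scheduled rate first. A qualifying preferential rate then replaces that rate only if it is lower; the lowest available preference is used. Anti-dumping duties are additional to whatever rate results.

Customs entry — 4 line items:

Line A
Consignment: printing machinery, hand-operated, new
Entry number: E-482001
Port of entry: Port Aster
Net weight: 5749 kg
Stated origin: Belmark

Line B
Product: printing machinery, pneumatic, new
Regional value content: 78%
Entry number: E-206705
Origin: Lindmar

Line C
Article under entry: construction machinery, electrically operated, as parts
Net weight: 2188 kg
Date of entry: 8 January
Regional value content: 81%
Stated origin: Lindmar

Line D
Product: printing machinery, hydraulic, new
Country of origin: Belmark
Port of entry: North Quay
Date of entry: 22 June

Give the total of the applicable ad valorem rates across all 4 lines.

Line A: printing → 15.2; hand-operated → 15.2.3; new → 15.2.3.2. Scheduled 30%. quota on 15.2.3.2 exhausted → over-quota 55%. → 55%.
Line B: printing → 15.2; pneumatic → 15.2.4; new → 15.2.4.1. Scheduled 31%. Lindmar agreement on 15.2: RVC ≥ 65% → 5% available; preferential 5%. → 5%.
Line C: construction → 15.1; electrically operated → 15.1.3; as parts → 15.1.3.1. Scheduled 12%. Lindmar agreement on 15.2: 15.1.3.1 not covered. → 12%.
Line D: printing → 15.2; hydraulic → 15.2.1; new → 15.2.1.2. Scheduled 36%. No special measure applies. → 36%.
Sum: 55% + 5% + 12% + 36% = 108%.

108%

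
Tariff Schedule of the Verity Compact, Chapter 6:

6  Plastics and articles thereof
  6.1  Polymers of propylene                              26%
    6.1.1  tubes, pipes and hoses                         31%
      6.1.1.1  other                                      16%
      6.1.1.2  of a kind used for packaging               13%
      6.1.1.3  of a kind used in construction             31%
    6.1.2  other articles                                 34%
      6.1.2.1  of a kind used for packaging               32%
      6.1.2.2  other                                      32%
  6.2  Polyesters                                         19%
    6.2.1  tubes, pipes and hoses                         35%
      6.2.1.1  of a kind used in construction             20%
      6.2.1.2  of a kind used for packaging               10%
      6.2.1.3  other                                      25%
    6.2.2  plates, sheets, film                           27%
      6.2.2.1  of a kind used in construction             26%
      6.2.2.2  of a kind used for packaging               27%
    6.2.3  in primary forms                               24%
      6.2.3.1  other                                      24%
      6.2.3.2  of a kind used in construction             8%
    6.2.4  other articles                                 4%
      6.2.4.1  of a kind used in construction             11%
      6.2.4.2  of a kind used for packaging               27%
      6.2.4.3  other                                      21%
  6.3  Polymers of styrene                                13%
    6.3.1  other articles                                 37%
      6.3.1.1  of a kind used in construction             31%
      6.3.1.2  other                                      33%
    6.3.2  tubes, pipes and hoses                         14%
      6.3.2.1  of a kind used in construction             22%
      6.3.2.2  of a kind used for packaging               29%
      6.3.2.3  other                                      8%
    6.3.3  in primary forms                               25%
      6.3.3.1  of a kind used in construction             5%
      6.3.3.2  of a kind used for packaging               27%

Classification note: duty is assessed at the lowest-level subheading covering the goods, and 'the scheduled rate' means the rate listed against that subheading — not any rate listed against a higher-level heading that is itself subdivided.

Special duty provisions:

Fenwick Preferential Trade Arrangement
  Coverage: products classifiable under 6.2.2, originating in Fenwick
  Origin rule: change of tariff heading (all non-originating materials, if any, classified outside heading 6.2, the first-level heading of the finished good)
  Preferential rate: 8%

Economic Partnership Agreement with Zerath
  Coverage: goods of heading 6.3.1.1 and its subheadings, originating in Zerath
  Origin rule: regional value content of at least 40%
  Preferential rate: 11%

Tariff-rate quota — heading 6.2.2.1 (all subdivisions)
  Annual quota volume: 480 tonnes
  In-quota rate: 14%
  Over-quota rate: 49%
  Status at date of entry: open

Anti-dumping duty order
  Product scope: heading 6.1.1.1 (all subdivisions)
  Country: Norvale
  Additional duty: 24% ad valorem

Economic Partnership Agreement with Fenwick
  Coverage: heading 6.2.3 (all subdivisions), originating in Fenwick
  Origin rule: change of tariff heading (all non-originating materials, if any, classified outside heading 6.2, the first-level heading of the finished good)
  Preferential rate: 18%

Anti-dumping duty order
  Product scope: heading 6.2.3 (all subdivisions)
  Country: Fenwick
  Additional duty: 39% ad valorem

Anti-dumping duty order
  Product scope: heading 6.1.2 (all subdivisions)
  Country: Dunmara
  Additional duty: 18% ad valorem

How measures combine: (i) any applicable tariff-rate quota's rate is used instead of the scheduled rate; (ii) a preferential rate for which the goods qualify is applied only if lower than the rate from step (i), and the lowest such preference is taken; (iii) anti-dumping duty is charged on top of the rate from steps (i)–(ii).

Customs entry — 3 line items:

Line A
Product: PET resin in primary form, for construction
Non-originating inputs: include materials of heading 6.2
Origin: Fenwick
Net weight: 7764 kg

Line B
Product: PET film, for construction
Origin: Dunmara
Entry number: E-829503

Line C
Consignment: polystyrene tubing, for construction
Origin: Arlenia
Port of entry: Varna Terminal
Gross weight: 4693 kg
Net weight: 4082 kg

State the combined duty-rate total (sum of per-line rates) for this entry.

Line A: PET → 6.2; resin in primary form → 6.2.3; for construction → 6.2.3.2. Scheduled 8%. Fenwick agreement on 6.2.2: 6.2.3.2 not covered; Fenwick agreement on 6.2.3: CTH not met; anti-dumping (Fenwick, 6.2.3): +39%; total 8% + 39% = 47%. → 47%.
Line B: PET → 6.2; film → 6.2.2; for construction → 6.2.2.1. Scheduled 26%. quota on 6.2.2.1 open → in-quota 14%. → 14%.
Line C: polystyrene → 6.3; tubing → 6.3.2; for construction → 6.3.2.1. Scheduled 22%. No special measure applies. → 22%.
Sum: 47% + 14% + 22% = 83%.

83%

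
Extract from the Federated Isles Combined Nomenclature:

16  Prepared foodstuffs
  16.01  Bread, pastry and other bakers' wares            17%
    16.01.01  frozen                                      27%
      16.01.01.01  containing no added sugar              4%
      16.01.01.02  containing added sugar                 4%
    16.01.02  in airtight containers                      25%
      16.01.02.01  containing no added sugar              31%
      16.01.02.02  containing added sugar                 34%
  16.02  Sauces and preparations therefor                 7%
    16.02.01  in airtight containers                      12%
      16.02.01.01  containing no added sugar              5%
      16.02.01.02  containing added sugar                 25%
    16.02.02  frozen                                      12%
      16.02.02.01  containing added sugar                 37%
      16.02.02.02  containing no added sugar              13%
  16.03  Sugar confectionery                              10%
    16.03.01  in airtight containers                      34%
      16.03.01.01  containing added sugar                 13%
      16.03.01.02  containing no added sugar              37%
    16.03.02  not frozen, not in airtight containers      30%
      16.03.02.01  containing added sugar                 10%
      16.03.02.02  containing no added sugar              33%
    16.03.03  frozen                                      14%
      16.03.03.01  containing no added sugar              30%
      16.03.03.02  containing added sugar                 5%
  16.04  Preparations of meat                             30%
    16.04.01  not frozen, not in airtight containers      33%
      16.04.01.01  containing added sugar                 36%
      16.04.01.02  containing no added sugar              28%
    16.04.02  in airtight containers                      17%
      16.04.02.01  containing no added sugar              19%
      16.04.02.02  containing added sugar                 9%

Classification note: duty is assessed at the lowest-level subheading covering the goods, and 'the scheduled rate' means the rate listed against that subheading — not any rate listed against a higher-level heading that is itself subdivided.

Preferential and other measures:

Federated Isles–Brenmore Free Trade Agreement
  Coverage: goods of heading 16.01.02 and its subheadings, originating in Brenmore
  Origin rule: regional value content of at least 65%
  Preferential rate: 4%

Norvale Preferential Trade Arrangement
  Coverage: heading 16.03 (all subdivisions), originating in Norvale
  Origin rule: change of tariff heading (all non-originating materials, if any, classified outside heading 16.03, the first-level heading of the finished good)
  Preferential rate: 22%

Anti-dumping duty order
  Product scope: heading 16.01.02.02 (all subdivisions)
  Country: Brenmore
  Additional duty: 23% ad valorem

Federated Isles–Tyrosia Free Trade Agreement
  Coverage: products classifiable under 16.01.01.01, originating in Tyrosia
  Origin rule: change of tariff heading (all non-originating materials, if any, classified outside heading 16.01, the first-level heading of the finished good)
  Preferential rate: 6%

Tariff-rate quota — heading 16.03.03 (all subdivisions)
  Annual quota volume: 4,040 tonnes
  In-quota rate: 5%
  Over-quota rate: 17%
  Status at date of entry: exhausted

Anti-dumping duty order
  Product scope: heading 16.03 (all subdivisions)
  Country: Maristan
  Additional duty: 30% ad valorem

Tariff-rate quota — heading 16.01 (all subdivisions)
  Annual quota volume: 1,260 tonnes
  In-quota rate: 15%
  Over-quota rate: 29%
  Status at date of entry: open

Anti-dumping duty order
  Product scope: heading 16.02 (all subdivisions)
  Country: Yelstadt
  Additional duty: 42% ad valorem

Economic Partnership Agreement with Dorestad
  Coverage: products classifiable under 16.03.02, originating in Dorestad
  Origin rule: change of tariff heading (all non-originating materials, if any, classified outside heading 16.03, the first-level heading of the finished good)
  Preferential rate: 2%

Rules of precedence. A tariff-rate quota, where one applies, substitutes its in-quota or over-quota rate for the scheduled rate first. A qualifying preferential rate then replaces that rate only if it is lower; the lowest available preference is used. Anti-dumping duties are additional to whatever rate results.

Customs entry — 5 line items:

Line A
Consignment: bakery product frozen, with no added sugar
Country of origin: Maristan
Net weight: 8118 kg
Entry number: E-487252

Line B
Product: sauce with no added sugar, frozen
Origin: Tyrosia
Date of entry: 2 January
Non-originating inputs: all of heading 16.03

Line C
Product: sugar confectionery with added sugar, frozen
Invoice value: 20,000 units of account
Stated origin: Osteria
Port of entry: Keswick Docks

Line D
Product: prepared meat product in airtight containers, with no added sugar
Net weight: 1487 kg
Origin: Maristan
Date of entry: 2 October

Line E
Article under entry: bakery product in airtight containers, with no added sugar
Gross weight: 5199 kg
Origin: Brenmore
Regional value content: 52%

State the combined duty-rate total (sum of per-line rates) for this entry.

Line A: bakery product → 16.01; frozen → 16.01.01; with no added sugar → 16.01.01.01. Scheduled 4%. quota on 16.01 open → in-quota 15%. → 15%.
Line B: sauce → 16.02; frozen → 16.02.02; with no added sugar → 16.02.02.02. Scheduled 13%. Tyrosia agreement on 16.01.01.01: 16.02.02.02 not covered. → 13%.
Line C: sugar confectionery → 16.03; frozen → 16.03.03; with added sugar → 16.03.03.02. Scheduled 5%. quota on 16.03.03 exhausted → over-quota 17%. → 17%.
Line D: prepared meat product → 16.04; in airtight containers → 16.04.02; with no added sugar → 16.04.02.01. Scheduled 19%. No special measure applies. → 19%.
Line E: bakery product → 16.01; in airtight containers → 16.01.02; with no added sugar → 16.01.02.01. Scheduled 31%. quota on 16.01 open → in-quota 15%; Brenmore agreement on 16.01.02: RVC < 65%. → 15%.
Sum: 15% + 13% + 17% + 19% + 15% = 79%.

79%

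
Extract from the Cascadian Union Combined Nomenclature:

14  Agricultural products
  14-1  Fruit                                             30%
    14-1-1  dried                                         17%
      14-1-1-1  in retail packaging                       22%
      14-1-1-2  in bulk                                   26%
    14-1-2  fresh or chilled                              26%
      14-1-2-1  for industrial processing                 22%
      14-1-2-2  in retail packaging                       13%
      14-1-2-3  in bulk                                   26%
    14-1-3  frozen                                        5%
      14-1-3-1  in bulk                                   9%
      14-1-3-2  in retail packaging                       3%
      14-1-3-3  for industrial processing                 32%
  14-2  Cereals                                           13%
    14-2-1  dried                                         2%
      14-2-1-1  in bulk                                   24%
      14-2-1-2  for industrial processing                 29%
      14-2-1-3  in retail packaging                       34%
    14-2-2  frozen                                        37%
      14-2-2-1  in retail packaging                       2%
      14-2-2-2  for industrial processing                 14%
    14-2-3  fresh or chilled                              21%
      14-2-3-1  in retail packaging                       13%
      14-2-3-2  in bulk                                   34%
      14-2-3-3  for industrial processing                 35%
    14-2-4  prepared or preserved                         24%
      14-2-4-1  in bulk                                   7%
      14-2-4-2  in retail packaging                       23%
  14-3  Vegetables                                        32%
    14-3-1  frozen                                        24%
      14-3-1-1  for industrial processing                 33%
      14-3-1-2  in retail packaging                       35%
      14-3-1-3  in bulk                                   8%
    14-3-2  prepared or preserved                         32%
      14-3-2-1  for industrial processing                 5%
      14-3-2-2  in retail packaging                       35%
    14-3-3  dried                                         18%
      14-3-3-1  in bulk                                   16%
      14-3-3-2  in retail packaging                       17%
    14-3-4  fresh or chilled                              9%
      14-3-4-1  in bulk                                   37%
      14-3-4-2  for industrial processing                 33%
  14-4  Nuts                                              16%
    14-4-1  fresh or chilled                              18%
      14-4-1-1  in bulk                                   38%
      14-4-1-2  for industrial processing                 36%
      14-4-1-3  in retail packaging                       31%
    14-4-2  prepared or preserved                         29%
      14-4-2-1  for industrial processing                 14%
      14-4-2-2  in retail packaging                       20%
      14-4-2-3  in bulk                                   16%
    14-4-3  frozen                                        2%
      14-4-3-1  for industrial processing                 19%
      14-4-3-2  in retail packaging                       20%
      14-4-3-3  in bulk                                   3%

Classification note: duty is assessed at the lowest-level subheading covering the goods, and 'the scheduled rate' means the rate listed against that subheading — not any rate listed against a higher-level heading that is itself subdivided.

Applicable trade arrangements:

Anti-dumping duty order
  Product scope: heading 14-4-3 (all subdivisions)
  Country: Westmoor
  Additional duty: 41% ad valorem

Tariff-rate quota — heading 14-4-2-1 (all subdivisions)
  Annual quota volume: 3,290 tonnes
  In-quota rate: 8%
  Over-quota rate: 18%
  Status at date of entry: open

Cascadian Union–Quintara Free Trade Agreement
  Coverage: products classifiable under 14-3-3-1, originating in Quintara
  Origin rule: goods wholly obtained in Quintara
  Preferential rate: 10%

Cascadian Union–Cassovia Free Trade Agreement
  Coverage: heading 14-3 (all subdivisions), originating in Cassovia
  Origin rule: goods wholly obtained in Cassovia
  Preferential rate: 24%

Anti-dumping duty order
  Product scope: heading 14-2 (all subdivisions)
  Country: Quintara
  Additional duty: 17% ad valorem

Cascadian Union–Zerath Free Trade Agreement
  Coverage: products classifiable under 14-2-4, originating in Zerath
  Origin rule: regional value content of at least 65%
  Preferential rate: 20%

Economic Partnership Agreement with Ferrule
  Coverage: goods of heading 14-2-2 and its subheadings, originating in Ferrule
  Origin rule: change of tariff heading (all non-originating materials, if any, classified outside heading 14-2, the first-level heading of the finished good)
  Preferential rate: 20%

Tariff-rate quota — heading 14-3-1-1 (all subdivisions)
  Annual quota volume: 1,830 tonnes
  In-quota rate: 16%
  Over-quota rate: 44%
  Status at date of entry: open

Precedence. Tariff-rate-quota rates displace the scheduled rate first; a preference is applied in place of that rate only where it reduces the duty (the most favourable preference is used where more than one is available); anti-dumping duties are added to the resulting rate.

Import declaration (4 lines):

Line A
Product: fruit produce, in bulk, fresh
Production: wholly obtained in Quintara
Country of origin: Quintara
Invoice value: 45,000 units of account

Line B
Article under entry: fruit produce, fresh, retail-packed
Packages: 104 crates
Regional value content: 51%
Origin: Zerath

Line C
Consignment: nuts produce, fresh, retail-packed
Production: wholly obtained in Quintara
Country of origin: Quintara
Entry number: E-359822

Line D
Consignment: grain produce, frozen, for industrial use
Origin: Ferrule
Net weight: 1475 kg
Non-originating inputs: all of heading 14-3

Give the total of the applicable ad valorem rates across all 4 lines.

Line A: fruit → 14-1; fresh → 14-1-2; in bulk → 14-1-2-3. Scheduled 26%. Quintara agreement on 14-3-3-1: 14-1-2-3 not covered. → 26%.
Line B: fruit → 14-1; fresh → 14-1-2; retail-packed → 14-1-2-2. Scheduled 13%. Zerath agreement on 14-2-4: 14-1-2-2 not covered. → 13%.
Line C: nuts → 14-4; fresh → 14-4-1; retail-packed → 14-4-1-3. Scheduled 31%. Quintara agreement on 14-3-3-1: 14-4-1-3 not covered. → 31%.
Line D: grain → 14-2; frozen → 14-2-2; for industrial use → 14-2-2-2. Scheduled 14%. Ferrule agreement on 14-2-2: CTH met → 20% available; preference 20% not lower than 14% → no reduction. → 14%.
Sum: 26% + 13% + 31% + 14% = 84%.

84%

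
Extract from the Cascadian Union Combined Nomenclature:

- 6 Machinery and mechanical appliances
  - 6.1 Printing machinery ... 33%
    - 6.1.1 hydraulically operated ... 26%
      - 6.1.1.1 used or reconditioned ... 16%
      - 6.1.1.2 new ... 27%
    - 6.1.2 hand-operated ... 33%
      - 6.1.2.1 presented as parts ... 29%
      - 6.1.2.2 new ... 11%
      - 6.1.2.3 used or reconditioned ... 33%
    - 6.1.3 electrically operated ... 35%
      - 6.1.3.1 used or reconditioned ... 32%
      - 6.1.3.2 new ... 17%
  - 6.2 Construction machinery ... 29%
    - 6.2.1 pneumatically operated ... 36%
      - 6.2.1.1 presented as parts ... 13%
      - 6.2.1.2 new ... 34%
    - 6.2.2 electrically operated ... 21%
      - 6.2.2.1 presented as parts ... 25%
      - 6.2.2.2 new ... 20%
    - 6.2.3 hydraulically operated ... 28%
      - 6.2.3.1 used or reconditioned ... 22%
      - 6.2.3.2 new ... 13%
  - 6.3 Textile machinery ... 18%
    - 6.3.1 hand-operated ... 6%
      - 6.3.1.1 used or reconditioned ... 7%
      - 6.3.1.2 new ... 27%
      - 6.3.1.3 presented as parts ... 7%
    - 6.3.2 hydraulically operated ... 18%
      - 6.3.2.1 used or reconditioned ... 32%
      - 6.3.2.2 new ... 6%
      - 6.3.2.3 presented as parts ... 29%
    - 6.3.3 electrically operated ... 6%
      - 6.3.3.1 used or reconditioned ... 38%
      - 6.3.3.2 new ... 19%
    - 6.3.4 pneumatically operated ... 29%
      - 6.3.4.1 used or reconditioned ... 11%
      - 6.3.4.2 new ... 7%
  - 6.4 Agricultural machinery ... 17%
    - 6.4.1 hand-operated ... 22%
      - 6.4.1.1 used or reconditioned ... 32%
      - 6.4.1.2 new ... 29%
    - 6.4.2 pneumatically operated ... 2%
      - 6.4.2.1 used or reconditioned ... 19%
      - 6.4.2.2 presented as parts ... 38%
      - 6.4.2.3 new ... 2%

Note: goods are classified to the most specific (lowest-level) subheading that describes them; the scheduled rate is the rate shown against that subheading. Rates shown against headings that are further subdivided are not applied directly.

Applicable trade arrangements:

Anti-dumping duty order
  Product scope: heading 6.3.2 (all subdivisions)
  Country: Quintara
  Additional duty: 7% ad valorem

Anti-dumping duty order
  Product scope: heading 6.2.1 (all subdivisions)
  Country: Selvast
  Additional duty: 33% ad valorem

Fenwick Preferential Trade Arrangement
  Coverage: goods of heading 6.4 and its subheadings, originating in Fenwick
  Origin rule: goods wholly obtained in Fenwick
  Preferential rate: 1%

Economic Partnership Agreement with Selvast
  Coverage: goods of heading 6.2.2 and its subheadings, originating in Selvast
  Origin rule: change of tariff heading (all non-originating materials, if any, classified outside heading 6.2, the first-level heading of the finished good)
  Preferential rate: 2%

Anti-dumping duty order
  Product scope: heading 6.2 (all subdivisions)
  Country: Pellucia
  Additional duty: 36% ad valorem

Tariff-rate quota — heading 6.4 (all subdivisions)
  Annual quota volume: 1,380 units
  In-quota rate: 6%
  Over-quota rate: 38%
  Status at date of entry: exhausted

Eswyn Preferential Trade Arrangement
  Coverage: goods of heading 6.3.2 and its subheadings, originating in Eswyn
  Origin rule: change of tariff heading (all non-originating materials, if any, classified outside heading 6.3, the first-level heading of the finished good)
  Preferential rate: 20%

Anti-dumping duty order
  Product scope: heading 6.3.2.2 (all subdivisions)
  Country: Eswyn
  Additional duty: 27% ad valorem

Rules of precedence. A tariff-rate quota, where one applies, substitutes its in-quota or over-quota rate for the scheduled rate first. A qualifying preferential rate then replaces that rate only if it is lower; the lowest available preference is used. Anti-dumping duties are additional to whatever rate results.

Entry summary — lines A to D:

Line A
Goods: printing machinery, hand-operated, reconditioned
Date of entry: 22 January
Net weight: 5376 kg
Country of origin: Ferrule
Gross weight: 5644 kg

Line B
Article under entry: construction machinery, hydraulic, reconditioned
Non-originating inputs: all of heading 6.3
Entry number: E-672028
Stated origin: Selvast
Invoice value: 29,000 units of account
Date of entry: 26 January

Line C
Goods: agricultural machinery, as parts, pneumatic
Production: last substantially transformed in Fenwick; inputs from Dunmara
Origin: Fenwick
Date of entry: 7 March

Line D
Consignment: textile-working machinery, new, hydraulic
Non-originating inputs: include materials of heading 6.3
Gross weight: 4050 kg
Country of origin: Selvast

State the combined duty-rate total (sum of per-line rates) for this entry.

99%

Line A: printing → 6.1; hand-operated → 6.1.2; reconditioned → 6.1.2.3. Scheduled 33%. No special measure applies. → 33%.
Line B: construction → 6.2; hydraulic → 6.2.3; reconditioned → 6.2.3.1. Scheduled 22%. Selvast agreement on 6.2.2: 6.2.3.1 not covered. → 22%.
Line C: agricultural → 6.4; pneumatic → 6.4.2; as parts → 6.4.2.2. Scheduled 38%. quota on 6.4 exhausted → over-quota 38%; Fenwick agreement on 6.4: not wholly obtained. → 38%.
Line D: textile-working → 6.3; hydraulic → 6.3.2; new → 6.3.2.2. Scheduled 6%. Selvast agreement on 6.2.2: 6.3.2.2 not covered. → 6%.
Sum: 33% + 22% + 38% + 6% = 99%.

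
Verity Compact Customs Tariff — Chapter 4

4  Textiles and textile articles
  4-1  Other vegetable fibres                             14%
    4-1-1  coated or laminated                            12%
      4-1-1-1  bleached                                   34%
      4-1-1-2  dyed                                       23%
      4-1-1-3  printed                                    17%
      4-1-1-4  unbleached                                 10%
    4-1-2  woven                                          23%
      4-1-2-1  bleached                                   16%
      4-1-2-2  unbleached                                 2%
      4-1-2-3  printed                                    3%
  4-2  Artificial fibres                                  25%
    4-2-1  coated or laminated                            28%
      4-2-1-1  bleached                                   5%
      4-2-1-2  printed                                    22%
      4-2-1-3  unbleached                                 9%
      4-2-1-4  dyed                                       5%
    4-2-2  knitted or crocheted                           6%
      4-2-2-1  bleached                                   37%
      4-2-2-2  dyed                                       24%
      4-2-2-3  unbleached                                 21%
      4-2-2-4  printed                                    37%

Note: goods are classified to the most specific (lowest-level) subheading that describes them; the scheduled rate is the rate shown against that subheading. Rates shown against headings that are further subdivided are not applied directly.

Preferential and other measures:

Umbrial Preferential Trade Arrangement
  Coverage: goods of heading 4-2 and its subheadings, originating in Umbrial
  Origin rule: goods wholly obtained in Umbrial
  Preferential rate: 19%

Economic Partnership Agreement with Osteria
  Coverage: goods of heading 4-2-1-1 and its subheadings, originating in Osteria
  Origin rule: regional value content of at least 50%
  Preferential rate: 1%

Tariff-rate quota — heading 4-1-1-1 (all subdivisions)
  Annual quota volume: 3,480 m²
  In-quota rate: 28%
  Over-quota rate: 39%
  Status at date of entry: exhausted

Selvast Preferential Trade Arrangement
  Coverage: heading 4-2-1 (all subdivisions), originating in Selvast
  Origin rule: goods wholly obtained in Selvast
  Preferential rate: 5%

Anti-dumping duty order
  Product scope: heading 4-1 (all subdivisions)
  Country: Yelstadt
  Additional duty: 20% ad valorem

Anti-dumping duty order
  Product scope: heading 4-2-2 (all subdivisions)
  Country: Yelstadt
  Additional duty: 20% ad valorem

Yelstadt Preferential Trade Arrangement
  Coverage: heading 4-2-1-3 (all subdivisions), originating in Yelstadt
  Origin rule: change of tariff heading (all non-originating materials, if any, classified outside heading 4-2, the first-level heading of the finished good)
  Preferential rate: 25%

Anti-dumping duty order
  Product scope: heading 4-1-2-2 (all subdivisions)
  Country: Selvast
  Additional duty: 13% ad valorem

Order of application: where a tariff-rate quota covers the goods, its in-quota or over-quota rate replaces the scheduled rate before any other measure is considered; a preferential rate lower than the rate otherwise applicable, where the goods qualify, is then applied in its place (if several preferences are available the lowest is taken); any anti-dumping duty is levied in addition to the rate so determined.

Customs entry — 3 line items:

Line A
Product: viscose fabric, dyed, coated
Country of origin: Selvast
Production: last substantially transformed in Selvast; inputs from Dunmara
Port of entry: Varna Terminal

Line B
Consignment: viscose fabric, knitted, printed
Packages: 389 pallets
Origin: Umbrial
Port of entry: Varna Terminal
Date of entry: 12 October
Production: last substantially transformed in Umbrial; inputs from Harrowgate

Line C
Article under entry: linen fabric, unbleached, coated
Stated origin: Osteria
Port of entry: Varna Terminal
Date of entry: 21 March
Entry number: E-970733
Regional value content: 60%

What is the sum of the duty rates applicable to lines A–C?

Line A: viscose → 4-2; coated → 4-2-1; dyed → 4-2-1-4. Scheduled 5%. Selvast agreement on 4-2-1: not wholly obtained. → 5%.
Line B: viscose → 4-2; knitted → 4-2-2; printed → 4-2-2-4. Scheduled 37%. Umbrial agreement on 4-2: not wholly obtained. → 37%.
Line C: linen → 4-1; coated → 4-1-1; unbleached → 4-1-1-4. Scheduled 10%. Osteria agreement on 4-2-1-1: 4-1-1-4 not covered. → 10%.
Sum: 5% + 37% + 10% = 52%.

52%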